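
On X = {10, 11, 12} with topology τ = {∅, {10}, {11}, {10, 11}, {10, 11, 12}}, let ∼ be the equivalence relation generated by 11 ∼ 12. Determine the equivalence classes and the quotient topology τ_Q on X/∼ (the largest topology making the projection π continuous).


X/∼ = {[10], [11=12]}; |τ_Q| = 3.

Equivalence classes: [10], [11=12].
Quotient map π: X → X/∼ sends 10 ↦ [10], 11 ↦ [11=12], 12 ↦ [11=12].
For each subset V ⊆ X/∼, compute π^{-1}(V) ⊆ X and check whether π^{-1}(V) ∈ τ. V is open in τ_Q iff π^{-1}(V) ∈ τ.
  V = {}: π^{-1}(V) = ∅ ∈ τ ✓.
  V = {[10]}: π^{-1}(V) = {10} ∈ τ ✓.
  V = {[11=12]}: π^{-1}(V) = {11, 12} ∉ τ ✗.
  V = {[10], [11=12]}: π^{-1}(V) = {10, 11, 12} ∈ τ ✓.
Open sets in the quotient: τ_Q = {{}, {[10]}, {[10], [11=12]}} (3 elements).


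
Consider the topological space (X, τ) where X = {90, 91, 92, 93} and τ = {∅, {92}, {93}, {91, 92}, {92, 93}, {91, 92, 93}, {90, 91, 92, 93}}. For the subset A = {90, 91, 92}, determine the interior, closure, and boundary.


int(A) = {91, 92}, cl(A) = {90, 91, 92}, ∂A = {90}.

Closed sets in (X, τ) are complements of opens:
  closed(X, τ) = {∅, {90}, {90, 91}, {90, 93}, {90, 91, 92}, {90, 91, 93}, {90, 91, 92, 93}}.
int(A) = ⋃ {U ∈ τ : U ⊆ A}. Opens contained in A: ∅, {92}, {91, 92}.
Taking the union of these: int(A) = {91, 92}.
cl(A) = ⋂ {C closed : A ⊆ C}. Closed sets containing A: {90, 91, 92}, {90, 91, 92, 93}.
Intersecting these: cl(A) = {90, 91, 92}.
∂A = cl(A) ∖ int(A) = {90, 91, 92} ∖ {91, 92} = {90}.


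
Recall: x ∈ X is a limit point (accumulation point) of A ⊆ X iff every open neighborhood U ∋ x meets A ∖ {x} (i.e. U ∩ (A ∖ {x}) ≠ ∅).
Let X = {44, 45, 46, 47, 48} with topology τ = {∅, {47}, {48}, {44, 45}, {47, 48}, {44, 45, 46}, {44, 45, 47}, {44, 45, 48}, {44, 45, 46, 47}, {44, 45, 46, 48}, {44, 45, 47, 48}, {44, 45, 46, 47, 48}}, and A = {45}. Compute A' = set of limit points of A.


A' = {44, 46}

For each x ∈ X, list the open sets U ∈ τ with x ∈ U, then check whether U ∩ (A ∖ {x}) ≠ ∅ for every such U.
  x = 44: opens ∋ x are {44, 45}, {44, 45, 46}, {44, 45, 47}, {44, 45, 48}, {44, 45, 46, 47}, {44, 45, 46, 48}, {44, 45, 47, 48}, {44, 45, 46, 47, 48}; each meets A ∖ {44}, so x IS a limit point.
  x = 45: open {44, 45} ∋ x has {44, 45} ∩ (A ∖ {45}) = ∅, so x is NOT a limit point.
  x = 46: opens ∋ x are {44, 45, 46}, {44, 45, 46, 47}, {44, 45, 46, 48}, {44, 45, 46, 47, 48}; each meets A ∖ {46}, so x IS a limit point.
  x = 47: open {47} ∋ x has {47} ∩ (A ∖ {47}) = ∅, so x is NOT a limit point.
  x = 48: open {48} ∋ x has {48} ∩ (A ∖ {48}) = ∅, so x is NOT a limit point.
Collecting: A' = {44, 46}.


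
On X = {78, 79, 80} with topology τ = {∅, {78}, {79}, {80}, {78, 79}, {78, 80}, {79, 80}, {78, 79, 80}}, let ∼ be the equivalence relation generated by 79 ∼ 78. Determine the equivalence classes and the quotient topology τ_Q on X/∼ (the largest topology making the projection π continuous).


X/∼ = {[78=79], [80]}; |τ_Q| = 4.

Equivalence classes: [78=79], [80].
Quotient map π: X → X/∼ sends 78 ↦ [78=79], 79 ↦ [78=79], 80 ↦ [80].
For each subset V ⊆ X/∼, compute π^{-1}(V) ⊆ X and check whether π^{-1}(V) ∈ τ. V is open in τ_Q iff π^{-1}(V) ∈ τ.
  V = {}: π^{-1}(V) = ∅ ∈ τ ✓.
  V = {[78=79]}: π^{-1}(V) = {78, 79} ∈ τ ✓.
  V = {[80]}: π^{-1}(V) = {80} ∈ τ ✓.
  V = {[78=79], [80]}: π^{-1}(V) = {78, 79, 80} ∈ τ ✓.
Open sets in the quotient: τ_Q = {{}, {[78=79]}, {[80]}, {[78=79], [80]}} (4 elements).


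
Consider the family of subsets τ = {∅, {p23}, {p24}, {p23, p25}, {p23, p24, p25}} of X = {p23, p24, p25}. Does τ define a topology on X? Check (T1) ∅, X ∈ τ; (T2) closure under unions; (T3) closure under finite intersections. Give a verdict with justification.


τ is NOT a topology on X.

Axiom (T1): ∅ ∈ τ? Yes; X ∈ τ? Yes.
Axiom (T2/T3): check pairwise unions and intersections of members of τ.
Counterexample for (T2): {p23} ∪ {p24} = {p23, p24} ∉ τ. Therefore τ is NOT a topology.


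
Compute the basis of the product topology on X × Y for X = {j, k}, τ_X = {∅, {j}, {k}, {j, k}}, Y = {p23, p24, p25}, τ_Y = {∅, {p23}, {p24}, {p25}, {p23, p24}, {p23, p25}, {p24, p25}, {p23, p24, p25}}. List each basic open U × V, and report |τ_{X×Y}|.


Basis B = {∅ × ∅, {j} × {p23}, {j} × {p24}, {j} × {p25}, {k} × {p23}, {k} × {p24}, {k} × {p25}, {j} × {p23, p24}, {j} × {p23, p25}, {j, k} × {p23}, {j} × {p24, p25}, {j, k} × {p24}, {j, k} × {p25}, {k} × {p23, p24}, {k} × {p23, p25}, {k} × {p24, p25}, {j} × {p23, p24, p25}, {k} × {p23, p24, p25}, {j, k} × {p23, p24}, {j, k} × {p23, p25}, {j, k} × {p24, p25}, {j, k} × {p23, p24, p25}}; |τ_{X×Y}| = 64.

Enumerate products U × V with U ∈ τ_X, V ∈ τ_Y (deduplicated):
  ∅ × ∅ = {} (∅)
  {j} × {p23} = {(j,p23)}
  {j} × {p24} = {(j,p24)}
  {j} × {p25} = {(j,p25)}
  {k} × {p23} = {(k,p23)}
  {k} × {p24} = {(k,p24)}
  {k} × {p25} = {(k,p25)}
  {j} × {p23, p24} = {(j,p23), (j,p24)}
  {j} × {p23, p25} = {(j,p23), (j,p25)}
  {j, k} × {p23} = {(j,p23), (k,p23)}
  {j} × {p24, p25} = {(j,p24), (j,p25)}
  {j, k} × {p24} = {(j,p24), (k,p24)}
  {j, k} × {p25} = {(j,p25), (k,p25)}
  {k} × {p23, p24} = {(k,p23), (k,p24)}
  {k} × {p23, p25} = {(k,p23), (k,p25)}
  {k} × {p24, p25} = {(k,p24), (k,p25)}
  {j} × {p23, p24, p25} = {(j,p23), (j,p24), (j,p25)}
  {k} × {p23, p24, p25} = {(k,p23), (k,p24), (k,p25)}
  {j, k} × {p23, p24} = {(j,p23), (j,p24), (k,p23), (k,p24)}
  {j, k} × {p23, p25} = {(j,p23), (j,p25), (k,p23), (k,p25)}
  {j, k} × {p24, p25} = {(j,p24), (j,p25), (k,p24), (k,p25)}
  {j, k} × {p23, p24, p25} = {(j,p23), (j,p24), (j,p25), (k,p23), (k,p24), (k,p25)}
These 22 distinct sets form the basis B.
Close under arbitrary unions to get τ_{X×Y}; counting gives |τ_{X×Y}| = 64.


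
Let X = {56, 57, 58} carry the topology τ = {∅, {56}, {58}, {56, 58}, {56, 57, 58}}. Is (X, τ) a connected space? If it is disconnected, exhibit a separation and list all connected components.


(X, τ) is connected.

Find clopen sets (U ∈ τ with X ∖ U ∈ τ):
  U = ∅, X ∖ U = {56, 57, 58} — both open, so U is clopen.
  U = {56, 57, 58}, X ∖ U = ∅ — both open, so U is clopen.
Only trivial clopens (∅ and X) exist, so (X, τ) is connected.
Compute connected components by grouping points that agree on all clopens:
  component: {56, 57, 58}


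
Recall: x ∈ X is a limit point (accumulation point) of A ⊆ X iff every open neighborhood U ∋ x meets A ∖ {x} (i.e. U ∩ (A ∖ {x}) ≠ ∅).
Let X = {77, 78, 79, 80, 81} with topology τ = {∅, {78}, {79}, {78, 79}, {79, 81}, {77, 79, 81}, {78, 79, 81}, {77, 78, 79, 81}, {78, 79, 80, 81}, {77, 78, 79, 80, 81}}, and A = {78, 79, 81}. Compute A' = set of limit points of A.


A' = {77, 80, 81}

For each x ∈ X, list the open sets U ∈ τ with x ∈ U, then check whether U ∩ (A ∖ {x}) ≠ ∅ for every such U.
  x = 77: opens ∋ x are {77, 79, 81}, {77, 78, 79, 81}, {77, 78, 79, 80, 81}; each meets A ∖ {77}, so x IS a limit point.
  x = 78: open {78} ∋ x has {78} ∩ (A ∖ {78}) = ∅, so x is NOT a limit point.
  x = 79: open {79} ∋ x has {79} ∩ (A ∖ {79}) = ∅, so x is NOT a limit point.
  x = 80: opens ∋ x are {78, 79, 80, 81}, {77, 78, 79, 80, 81}; each meets A ∖ {80}, so x IS a limit point.
  x = 81: opens ∋ x are {79, 81}, {77, 79, 81}, {78, 79, 81}, {77, 78, 79, 81}, {78, 79, 80, 81}, {77, 78, 79, 80, 81}; each meets A ∖ {81}, so x IS a limit point.
Collecting: A' = {77, 80, 81}.


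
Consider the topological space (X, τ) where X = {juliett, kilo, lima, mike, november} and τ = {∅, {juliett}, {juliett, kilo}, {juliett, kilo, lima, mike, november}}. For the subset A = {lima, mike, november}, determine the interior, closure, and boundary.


int(A) = ∅, cl(A) = {lima, mike, november}, ∂A = {lima, mike, november}.

Closed sets in (X, τ) are complements of opens:
  closed(X, τ) = {∅, {lima, mike, november}, {kilo, lima, mike, november}, {juliett, kilo, lima, mike, november}}.
int(A) = ⋃ {U ∈ τ : U ⊆ A}. Opens contained in A: ∅.
Taking the union of these: int(A) = ∅.
cl(A) = ⋂ {C closed : A ⊆ C}. Closed sets containing A: {lima, mike, november}, {kilo, lima, mike, november}, {juliett, kilo, lima, mike, november}.
Intersecting these: cl(A) = {lima, mike, november}.
∂A = cl(A) ∖ int(A) = {lima, mike, november} ∖ ∅ = {lima, mike, november}.


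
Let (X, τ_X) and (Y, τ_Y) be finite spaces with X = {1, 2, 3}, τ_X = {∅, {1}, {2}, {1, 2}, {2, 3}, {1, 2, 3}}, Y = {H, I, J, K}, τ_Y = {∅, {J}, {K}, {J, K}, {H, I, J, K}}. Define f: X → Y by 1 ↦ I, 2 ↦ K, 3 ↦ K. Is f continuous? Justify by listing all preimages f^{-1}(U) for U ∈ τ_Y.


f IS continuous.

Compute f^{-1}(U) for each U ∈ τ_Y:
  U = ∅: f^{-1}(U) = ∅ ∈ τ_X ✓.
  U = {J}: f^{-1}(U) = ∅ ∈ τ_X ✓.
  U = {K}: f^{-1}(U) = {2, 3} ∈ τ_X ✓.
  U = {J, K}: f^{-1}(U) = {2, 3} ∈ τ_X ✓.
  U = {H, I, J, K}: f^{-1}(U) = {1, 2, 3} ∈ τ_X ✓.
Every preimage lies in τ_X, so f IS continuous.


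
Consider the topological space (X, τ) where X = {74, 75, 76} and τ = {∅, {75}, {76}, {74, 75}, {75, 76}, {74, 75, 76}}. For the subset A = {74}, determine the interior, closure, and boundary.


int(A) = ∅, cl(A) = {74}, ∂A = {74}.

Closed sets in (X, τ) are complements of opens:
  closed(X, τ) = {∅, {74}, {76}, {74, 75}, {74, 76}, {74, 75, 76}}.
int(A) = ⋃ {U ∈ τ : U ⊆ A}. Opens contained in A: ∅.
Taking the union of these: int(A) = ∅.
cl(A) = ⋂ {C closed : A ⊆ C}. Closed sets containing A: {74}, {74, 75}, {74, 76}, {74, 75, 76}.
Intersecting these: cl(A) = {74}.
∂A = cl(A) ∖ int(A) = {74} ∖ ∅ = {74}.


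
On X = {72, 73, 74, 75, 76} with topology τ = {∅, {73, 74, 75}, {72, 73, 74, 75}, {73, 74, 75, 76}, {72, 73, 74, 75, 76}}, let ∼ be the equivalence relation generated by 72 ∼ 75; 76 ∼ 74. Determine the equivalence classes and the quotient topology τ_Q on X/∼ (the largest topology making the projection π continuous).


X/∼ = {[72=75], [73], [74=76]}; |τ_Q| = 2.

Equivalence classes: [72=75], [73], [74=76].
Quotient map π: X → X/∼ sends 72 ↦ [72=75], 73 ↦ [73], 74 ↦ [74=76], 75 ↦ [72=75], 76 ↦ [74=76].
For each subset V ⊆ X/∼, compute π^{-1}(V) ⊆ X and check whether π^{-1}(V) ∈ τ. V is open in τ_Q iff π^{-1}(V) ∈ τ.
  V = {}: π^{-1}(V) = ∅ ∈ τ ✓.
  V = {[72=75]}: π^{-1}(V) = {72, 75} ∉ τ ✗.
  V = {[73]}: π^{-1}(V) = {73} ∉ τ ✗.
  V = {[72=75], [73]}: π^{-1}(V) = {72, 73, 75} ∉ τ ✗.
  V = {[74=76]}: π^{-1}(V) = {74, 76} ∉ τ ✗.
  V = {[72=75], [74=76]}: π^{-1}(V) = {72, 74, 75, 76} ∉ τ ✗.
  V = {[73], [74=76]}: π^{-1}(V) = {73, 74, 76} ∉ τ ✗.
  V = {[72=75], [73], [74=76]}: π^{-1}(V) = {72, 73, 74, 75, 76} ∈ τ ✓.
Open sets in the quotient: τ_Q = {{}, {[72=75], [73], [74=76]}} (2 elements).


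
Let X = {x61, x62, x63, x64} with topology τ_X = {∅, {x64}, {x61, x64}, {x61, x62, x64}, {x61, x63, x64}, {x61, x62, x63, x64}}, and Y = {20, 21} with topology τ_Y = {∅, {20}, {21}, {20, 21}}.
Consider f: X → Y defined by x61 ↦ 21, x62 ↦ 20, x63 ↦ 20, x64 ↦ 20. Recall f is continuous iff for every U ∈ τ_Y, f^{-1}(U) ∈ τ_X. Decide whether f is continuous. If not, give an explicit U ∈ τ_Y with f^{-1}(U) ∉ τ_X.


f is NOT continuous.

Compute f^{-1}(U) for each U ∈ τ_Y:
  U = ∅: f^{-1}(U) = ∅ ∈ τ_X ✓.
  U = {20}: f^{-1}(U) = {x62, x63, x64} ∉ τ_X ✗.
  U = {21}: f^{-1}(U) = {x61} ∉ τ_X ✗.
  U = {20, 21}: f^{-1}(U) = {x61, x62, x63, x64} ∈ τ_X ✓.
Found U = {20} with f^{-1}(U) = {x62, x63, x64} not in τ_X. Therefore f is NOT continuous.


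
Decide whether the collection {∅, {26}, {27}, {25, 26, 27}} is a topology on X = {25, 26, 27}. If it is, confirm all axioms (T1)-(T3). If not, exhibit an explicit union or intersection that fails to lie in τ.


τ is NOT a topology on X.

Axiom (T1): ∅ ∈ τ? Yes; X ∈ τ? Yes.
Axiom (T2/T3): check pairwise unions and intersections of members of τ.
Counterexample for (T2): {26} ∪ {27} = {26, 27} ∉ τ. Therefore τ is NOT a topology.


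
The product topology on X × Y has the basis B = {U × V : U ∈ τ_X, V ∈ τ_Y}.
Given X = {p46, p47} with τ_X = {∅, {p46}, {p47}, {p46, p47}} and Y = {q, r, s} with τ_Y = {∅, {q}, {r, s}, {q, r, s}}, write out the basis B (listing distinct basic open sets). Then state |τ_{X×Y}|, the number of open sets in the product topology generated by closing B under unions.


Basis B = {∅ × ∅, {p46} × {q}, {p47} × {q}, {p46, p47} × {q}, {p46} × {r, s}, {p47} × {r, s}, {p46} × {q, r, s}, {p47} × {q, r, s}, {p46, p47} × {r, s}, {p46, p47} × {q, r, s}}; |τ_{X×Y}| = 16.

Enumerate products U × V with U ∈ τ_X, V ∈ τ_Y (deduplicated):
  ∅ × ∅ = {} (∅)
  {p46} × {q} = {(p46,q)}
  {p47} × {q} = {(p47,q)}
  {p46, p47} × {q} = {(p46,q), (p47,q)}
  {p46} × {r, s} = {(p46,r), (p46,s)}
  {p47} × {r, s} = {(p47,r), (p47,s)}
  {p46} × {q, r, s} = {(p46,q), (p46,r), (p46,s)}
  {p47} × {q, r, s} = {(p47,q), (p47,r), (p47,s)}
  {p46, p47} × {r, s} = {(p46,r), (p46,s), (p47,r), (p47,s)}
  {p46, p47} × {q, r, s} = {(p46,q), (p46,r), (p46,s), (p47,q), (p47,r), (p47,s)}
These 10 distinct sets form the basis B.
Close under arbitrary unions to get τ_{X×Y}; counting gives |τ_{X×Y}| = 16.


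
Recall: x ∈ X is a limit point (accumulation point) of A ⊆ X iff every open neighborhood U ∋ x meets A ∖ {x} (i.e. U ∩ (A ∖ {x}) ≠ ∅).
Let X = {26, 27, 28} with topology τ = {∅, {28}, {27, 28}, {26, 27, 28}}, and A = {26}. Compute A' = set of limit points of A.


A' = ∅

For each x ∈ X, list the open sets U ∈ τ with x ∈ U, then check whether U ∩ (A ∖ {x}) ≠ ∅ for every such U.
  x = 26: open {26, 27, 28} ∋ x has {26, 27, 28} ∩ (A ∖ {26}) = ∅, so x is NOT a limit point.
  x = 27: open {27, 28} ∋ x has {27, 28} ∩ (A ∖ {27}) = ∅, so x is NOT a limit point.
  x = 28: open {28} ∋ x has {28} ∩ (A ∖ {28}) = ∅, so x is NOT a limit point.
Collecting: A' = ∅.


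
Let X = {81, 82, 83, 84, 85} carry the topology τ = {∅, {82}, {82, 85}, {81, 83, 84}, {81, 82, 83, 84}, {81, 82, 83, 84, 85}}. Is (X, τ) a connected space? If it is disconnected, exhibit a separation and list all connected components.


(X, τ) is disconnected; components = [{82, 85}, {81, 83, 84}].

Find clopen sets (U ∈ τ with X ∖ U ∈ τ):
  U = ∅, X ∖ U = {81, 82, 83, 84, 85} — both open, so U is clopen.
  U = {82, 85}, X ∖ U = {81, 83, 84} — both open, so U is clopen.
  U = {81, 83, 84}, X ∖ U = {82, 85} — both open, so U is clopen.
  U = {81, 82, 83, 84, 85}, X ∖ U = ∅ — both open, so U is clopen.
Nontrivial clopen(s) exist: e.g. {82, 85}. So (X, τ) is disconnected.
Compute connected components by grouping points that agree on all clopens:
  component: {82, 85}
  component: {81, 83, 84}


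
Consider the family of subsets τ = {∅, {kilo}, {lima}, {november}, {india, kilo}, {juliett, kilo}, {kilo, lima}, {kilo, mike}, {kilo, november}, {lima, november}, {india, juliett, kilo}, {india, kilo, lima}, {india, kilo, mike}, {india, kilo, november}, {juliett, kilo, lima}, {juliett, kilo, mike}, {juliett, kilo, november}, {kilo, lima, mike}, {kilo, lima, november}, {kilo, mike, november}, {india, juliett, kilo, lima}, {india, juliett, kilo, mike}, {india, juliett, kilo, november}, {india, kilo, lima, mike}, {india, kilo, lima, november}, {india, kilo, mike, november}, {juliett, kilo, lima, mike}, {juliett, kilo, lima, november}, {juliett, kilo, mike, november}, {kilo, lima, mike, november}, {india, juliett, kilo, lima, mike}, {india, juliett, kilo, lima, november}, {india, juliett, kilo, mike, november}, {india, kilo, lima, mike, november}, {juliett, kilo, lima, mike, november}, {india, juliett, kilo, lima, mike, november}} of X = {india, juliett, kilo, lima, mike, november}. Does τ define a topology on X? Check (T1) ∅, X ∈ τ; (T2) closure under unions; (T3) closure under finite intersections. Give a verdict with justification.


τ IS a topology on X.

Axiom (T1): ∅ ∈ τ? Yes; X ∈ τ? Yes.
Axiom (T2/T3): check pairwise unions and intersections of members of τ.
All pairwise intersections and unions checked — each lies in τ. Therefore τ satisfies (T1), (T2), (T3): it IS a topology on X.


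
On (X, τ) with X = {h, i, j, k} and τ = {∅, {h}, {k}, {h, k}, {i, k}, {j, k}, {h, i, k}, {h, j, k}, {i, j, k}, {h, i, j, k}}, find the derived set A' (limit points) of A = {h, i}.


A' = ∅

For each x ∈ X, list the open sets U ∈ τ with x ∈ U, then check whether U ∩ (A ∖ {x}) ≠ ∅ for every such U.
  x = h: open {h} ∋ x has {h} ∩ (A ∖ {h}) = ∅, so x is NOT a limit point.
  x = i: open {i, k} ∋ x has {i, k} ∩ (A ∖ {i}) = ∅, so x is NOT a limit point.
  x = j: open {j, k} ∋ x has {j, k} ∩ (A ∖ {j}) = ∅, so x is NOT a limit point.
  x = k: open {k} ∋ x has {k} ∩ (A ∖ {k}) = ∅, so x is NOT a limit point.
Collecting: A' = ∅.


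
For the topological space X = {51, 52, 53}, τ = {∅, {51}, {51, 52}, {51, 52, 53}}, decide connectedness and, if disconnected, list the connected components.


(X, τ) is connected.

Find clopen sets (U ∈ τ with X ∖ U ∈ τ):
  U = ∅, X ∖ U = {51, 52, 53} — both open, so U is clopen.
  U = {51, 52, 53}, X ∖ U = ∅ — both open, so U is clopen.
Only trivial clopens (∅ and X) exist, so (X, τ) is connected.
Compute connected components by grouping points that agree on all clopens:
  component: {51, 52, 53}


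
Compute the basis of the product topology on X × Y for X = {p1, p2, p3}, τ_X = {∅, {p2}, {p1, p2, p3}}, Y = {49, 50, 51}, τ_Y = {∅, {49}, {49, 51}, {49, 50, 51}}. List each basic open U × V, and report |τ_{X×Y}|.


Basis B = {∅ × ∅, {p2} × {49}, {p2} × {49, 51}, {p1, p2, p3} × {49}, {p2} × {49, 50, 51}, {p1, p2, p3} × {49, 51}, {p1, p2, p3} × {49, 50, 51}}; |τ_{X×Y}| = 10.

Enumerate products U × V with U ∈ τ_X, V ∈ τ_Y (deduplicated):
  ∅ × ∅ = {} (∅)
  {p2} × {49} = {(p2,49)}
  {p2} × {49, 51} = {(p2,49), (p2,51)}
  {p1, p2, p3} × {49} = {(p1,49), (p2,49), (p3,49)}
  {p2} × {49, 50, 51} = {(p2,49), (p2,50), (p2,51)}
  {p1, p2, p3} × {49, 51} = {(p1,49), (p1,51), (p2,49), (p2,51), (p3,49), (p3,51)}
  {p1, p2, p3} × {49, 50, 51} = {(p1,49), (p1,50), (p1,51), (p2,49), (p2,50), (p2,51), (p3,49), (p3,50), (p3,51)}
These 7 distinct sets form the basis B.
Close under arbitrary unions to get τ_{X×Y}; counting gives |τ_{X×Y}| = 10.


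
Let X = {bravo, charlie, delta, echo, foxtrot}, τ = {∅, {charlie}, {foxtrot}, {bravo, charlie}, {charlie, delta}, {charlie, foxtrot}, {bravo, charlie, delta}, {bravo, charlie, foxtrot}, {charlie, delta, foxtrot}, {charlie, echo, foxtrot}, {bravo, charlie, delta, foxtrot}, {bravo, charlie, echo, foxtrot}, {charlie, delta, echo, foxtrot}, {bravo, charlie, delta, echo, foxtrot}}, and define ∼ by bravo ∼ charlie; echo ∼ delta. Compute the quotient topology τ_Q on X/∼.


X/∼ = {[bravo=charlie], [delta=echo], [foxtrot]}; |τ_Q| = 5.

Equivalence classes: [bravo=charlie], [delta=echo], [foxtrot].
Quotient map π: X → X/∼ sends bravo ↦ [bravo=charlie], charlie ↦ [bravo=charlie], delta ↦ [delta=echo], echo ↦ [delta=echo], foxtrot ↦ [foxtrot].
For each subset V ⊆ X/∼, compute π^{-1}(V) ⊆ X and check whether π^{-1}(V) ∈ τ. V is open in τ_Q iff π^{-1}(V) ∈ τ.
  V = {}: π^{-1}(V) = ∅ ∈ τ ✓.
  V = {[bravo=charlie]}: π^{-1}(V) = {bravo, charlie} ∈ τ ✓.
  V = {[delta=echo]}: π^{-1}(V) = {delta, echo} ∉ τ ✗.
  V = {[bravo=charlie], [delta=echo]}: π^{-1}(V) = {bravo, charlie, delta, echo} ∉ τ ✗.
  V = {[foxtrot]}: π^{-1}(V) = {foxtrot} ∈ τ ✓.
  V = {[bravo=charlie], [foxtrot]}: π^{-1}(V) = {bravo, charlie, foxtrot} ∈ τ ✓.
  V = {[delta=echo], [foxtrot]}: π^{-1}(V) = {delta, echo, foxtrot} ∉ τ ✗.
  V = {[bravo=charlie], [delta=echo], [foxtrot]}: π^{-1}(V) = {bravo, charlie, delta, echo, foxtrot} ∈ τ ✓.
Open sets in the quotient: τ_Q = {{}, {[bravo=charlie]}, {[foxtrot]}, {[bravo=charlie], [foxtrot]}, {[bravo=charlie], [delta=echo], [foxtrot]}} (5 elements).


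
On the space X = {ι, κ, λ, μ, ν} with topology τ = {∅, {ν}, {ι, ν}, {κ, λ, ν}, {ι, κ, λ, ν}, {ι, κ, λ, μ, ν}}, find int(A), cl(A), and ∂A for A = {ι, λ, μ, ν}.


int(A) = {ι, ν}, cl(A) = {ι, κ, λ, μ, ν}, ∂A = {κ, λ, μ}.

Closed sets in (X, τ) are complements of opens:
  closed(X, τ) = {∅, {μ}, {ι, μ}, {κ, λ, μ}, {ι, κ, λ, μ}, {ι, κ, λ, μ, ν}}.
int(A) = ⋃ {U ∈ τ : U ⊆ A}. Opens contained in A: ∅, {ν}, {ι, ν}.
Taking the union of these: int(A) = {ι, ν}.
cl(A) = ⋂ {C closed : A ⊆ C}. Closed sets containing A: {ι, κ, λ, μ, ν}.
Intersecting these: cl(A) = {ι, κ, λ, μ, ν}.
∂A = cl(A) ∖ int(A) = {ι, κ, λ, μ, ν} ∖ {ι, ν} = {κ, λ, μ}.


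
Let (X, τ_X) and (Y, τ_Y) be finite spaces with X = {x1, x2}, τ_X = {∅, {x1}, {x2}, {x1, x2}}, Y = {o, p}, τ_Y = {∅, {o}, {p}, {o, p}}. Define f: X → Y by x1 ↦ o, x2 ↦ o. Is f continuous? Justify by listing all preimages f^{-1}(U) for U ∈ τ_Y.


f IS continuous.

Compute f^{-1}(U) for each U ∈ τ_Y:
  U = ∅: f^{-1}(U) = ∅ ∈ τ_X ✓.
  U = {o}: f^{-1}(U) = {x1, x2} ∈ τ_X ✓.
  U = {p}: f^{-1}(U) = ∅ ∈ τ_X ✓.
  U = {o, p}: f^{-1}(U) = {x1, x2} ∈ τ_X ✓.
Every preimage lies in τ_X, so f IS continuous.


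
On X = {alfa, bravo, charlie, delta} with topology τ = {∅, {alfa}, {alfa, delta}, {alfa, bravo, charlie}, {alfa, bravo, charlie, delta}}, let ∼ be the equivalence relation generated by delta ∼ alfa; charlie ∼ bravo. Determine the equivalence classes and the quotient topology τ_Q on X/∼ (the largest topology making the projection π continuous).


X/∼ = {[alfa=delta], [bravo=charlie]}; |τ_Q| = 3.

Equivalence classes: [alfa=delta], [bravo=charlie].
Quotient map π: X → X/∼ sends alfa ↦ [alfa=delta], bravo ↦ [bravo=charlie], charlie ↦ [bravo=charlie], delta ↦ [alfa=delta].
For each subset V ⊆ X/∼, compute π^{-1}(V) ⊆ X and check whether π^{-1}(V) ∈ τ. V is open in τ_Q iff π^{-1}(V) ∈ τ.
  V = {}: π^{-1}(V) = ∅ ∈ τ ✓.
  V = {[alfa=delta]}: π^{-1}(V) = {alfa, delta} ∈ τ ✓.
  V = {[bravo=charlie]}: π^{-1}(V) = {bravo, charlie} ∉ τ ✗.
  V = {[alfa=delta], [bravo=charlie]}: π^{-1}(V) = {alfa, bravo, charlie, delta} ∈ τ ✓.
Open sets in the quotient: τ_Q = {{}, {[alfa=delta]}, {[alfa=delta], [bravo=charlie]}} (3 elements).


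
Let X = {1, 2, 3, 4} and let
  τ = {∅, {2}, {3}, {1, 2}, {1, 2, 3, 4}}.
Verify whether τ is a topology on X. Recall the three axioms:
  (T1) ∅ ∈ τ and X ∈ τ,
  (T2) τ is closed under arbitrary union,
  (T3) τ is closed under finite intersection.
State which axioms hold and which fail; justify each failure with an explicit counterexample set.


τ is NOT a topology on X.

Axiom (T1): ∅ ∈ τ? Yes; X ∈ τ? Yes.
Axiom (T2/T3): check pairwise unions and intersections of members of τ.
Counterexample for (T2): {2} ∪ {3} = {2, 3} ∉ τ. Therefore τ is NOT a topology.


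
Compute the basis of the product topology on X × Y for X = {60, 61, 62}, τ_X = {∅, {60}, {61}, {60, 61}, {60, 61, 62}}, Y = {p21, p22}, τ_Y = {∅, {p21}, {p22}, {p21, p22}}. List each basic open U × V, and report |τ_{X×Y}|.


Basis B = {∅ × ∅, {60} × {p21}, {60} × {p22}, {61} × {p21}, {61} × {p22}, {60} × {p21, p22}, {60, 61} × {p21}, {60, 61} × {p22}, {61} × {p21, p22}, {60, 61, 62} × {p21}, {60, 61, 62} × {p22}, {60, 61} × {p21, p22}, {60, 61, 62} × {p21, p22}}; |τ_{X×Y}| = 25.

Enumerate products U × V with U ∈ τ_X, V ∈ τ_Y (deduplicated):
  ∅ × ∅ = {} (∅)
  {60} × {p21} = {(60,p21)}
  {60} × {p22} = {(60,p22)}
  {61} × {p21} = {(61,p21)}
  {61} × {p22} = {(61,p22)}
  {60} × {p21, p22} = {(60,p21), (60,p22)}
  {60, 61} × {p21} = {(60,p21), (61,p21)}
  {60, 61} × {p22} = {(60,p22), (61,p22)}
  {61} × {p21, p22} = {(61,p21), (61,p22)}
  {60, 61, 62} × {p21} = {(60,p21), (61,p21), (62,p21)}
  {60, 61, 62} × {p22} = {(60,p22), (61,p22), (62,p22)}
  {60, 61} × {p21, p22} = {(60,p21), (60,p22), (61,p21), (61,p22)}
  {60, 61, 62} × {p21, p22} = {(60,p21), (60,p22), (61,p21), (61,p22), (62,p21), (62,p22)}
These 13 distinct sets form the basis B.
Close under arbitrary unions to get τ_{X×Y}; counting gives |τ_{X×Y}| = 25.


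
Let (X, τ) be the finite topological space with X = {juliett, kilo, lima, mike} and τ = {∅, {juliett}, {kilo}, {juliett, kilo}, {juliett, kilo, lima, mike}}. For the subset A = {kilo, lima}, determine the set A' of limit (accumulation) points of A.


A' = {lima, mike}

For each x ∈ X, list the open sets U ∈ τ with x ∈ U, then check whether U ∩ (A ∖ {x}) ≠ ∅ for every such U.
  x = juliett: open {juliett} ∋ x has {juliett} ∩ (A ∖ {juliett}) = ∅, so x is NOT a limit point.
  x = kilo: open {kilo} ∋ x has {kilo} ∩ (A ∖ {kilo}) = ∅, so x is NOT a limit point.
  x = lima: opens ∋ x are {juliett, kilo, lima, mike}; each meets A ∖ {lima}, so x IS a limit point.
  x = mike: opens ∋ x are {juliett, kilo, lima, mike}; each meets A ∖ {mike}, so x IS a limit point.
Collecting: A' = {lima, mike}.


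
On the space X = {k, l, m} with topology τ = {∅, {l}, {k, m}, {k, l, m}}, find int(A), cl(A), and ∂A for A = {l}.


int(A) = {l}, cl(A) = {l}, ∂A = ∅.

Closed sets in (X, τ) are complements of opens:
  closed(X, τ) = {∅, {l}, {k, m}, {k, l, m}}.
int(A) = ⋃ {U ∈ τ : U ⊆ A}. Opens contained in A: ∅, {l}.
Taking the union of these: int(A) = {l}.
cl(A) = ⋂ {C closed : A ⊆ C}. Closed sets containing A: {l}, {k, l, m}.
Intersecting these: cl(A) = {l}.
∂A = cl(A) ∖ int(A) = {l} ∖ {l} = ∅.


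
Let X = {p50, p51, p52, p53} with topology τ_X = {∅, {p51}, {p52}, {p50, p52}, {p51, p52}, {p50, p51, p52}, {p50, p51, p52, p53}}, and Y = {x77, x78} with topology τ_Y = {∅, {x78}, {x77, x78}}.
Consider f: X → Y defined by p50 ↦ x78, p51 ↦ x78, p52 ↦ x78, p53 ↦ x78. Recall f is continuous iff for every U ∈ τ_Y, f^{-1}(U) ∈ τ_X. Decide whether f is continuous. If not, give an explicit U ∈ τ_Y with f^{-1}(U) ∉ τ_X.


f IS continuous.

Compute f^{-1}(U) for each U ∈ τ_Y:
  U = ∅: f^{-1}(U) = ∅ ∈ τ_X ✓.
  U = {x78}: f^{-1}(U) = {p50, p51, p52, p53} ∈ τ_X ✓.
  U = {x77, x78}: f^{-1}(U) = {p50, p51, p52, p53} ∈ τ_X ✓.
Every preimage lies in τ_X, so f IS continuous.


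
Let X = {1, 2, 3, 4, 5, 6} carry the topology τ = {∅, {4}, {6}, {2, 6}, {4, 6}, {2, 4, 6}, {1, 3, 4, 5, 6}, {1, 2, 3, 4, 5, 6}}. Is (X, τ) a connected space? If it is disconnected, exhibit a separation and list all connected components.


(X, τ) is connected.

Find clopen sets (U ∈ τ with X ∖ U ∈ τ):
  U = ∅, X ∖ U = {1, 2, 3, 4, 5, 6} — both open, so U is clopen.
  U = {1, 2, 3, 4, 5, 6}, X ∖ U = ∅ — both open, so U is clopen.
Only trivial clopens (∅ and X) exist, so (X, τ) is connected.
Compute connected components by grouping points that agree on all clopens:
  component: {1, 2, 3, 4, 5, 6}


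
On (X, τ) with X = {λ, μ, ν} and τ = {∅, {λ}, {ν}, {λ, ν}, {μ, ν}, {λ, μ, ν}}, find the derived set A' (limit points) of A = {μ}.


A' = ∅

For each x ∈ X, list the open sets U ∈ τ with x ∈ U, then check whether U ∩ (A ∖ {x}) ≠ ∅ for every such U.
  x = λ: open {λ} ∋ x has {λ} ∩ (A ∖ {λ}) = ∅, so x is NOT a limit point.
  x = μ: open {μ, ν} ∋ x has {μ, ν} ∩ (A ∖ {μ}) = ∅, so x is NOT a limit point.
  x = ν: open {ν} ∋ x has {ν} ∩ (A ∖ {ν}) = ∅, so x is NOT a limit point.
Collecting: A' = ∅.


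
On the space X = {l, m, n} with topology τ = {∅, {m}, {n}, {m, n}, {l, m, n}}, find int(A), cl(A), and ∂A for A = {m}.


int(A) = {m}, cl(A) = {l, m}, ∂A = {l}.

Closed sets in (X, τ) are complements of opens:
  closed(X, τ) = {∅, {l}, {l, m}, {l, n}, {l, m, n}}.
int(A) = ⋃ {U ∈ τ : U ⊆ A}. Opens contained in A: ∅, {m}.
Taking the union of these: int(A) = {m}.
cl(A) = ⋂ {C closed : A ⊆ C}. Closed sets containing A: {l, m}, {l, m, n}.
Intersecting these: cl(A) = {l, m}.
∂A = cl(A) ∖ int(A) = {l, m} ∖ {m} = {l}.


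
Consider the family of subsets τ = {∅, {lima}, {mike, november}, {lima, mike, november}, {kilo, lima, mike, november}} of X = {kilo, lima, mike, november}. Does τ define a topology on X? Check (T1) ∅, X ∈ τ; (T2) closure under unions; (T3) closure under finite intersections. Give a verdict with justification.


τ IS a topology on X.

Axiom (T1): ∅ ∈ τ? Yes; X ∈ τ? Yes.
Axiom (T2/T3): check pairwise unions and intersections of members of τ.
All pairwise intersections and unions checked — each lies in τ. Therefore τ satisfies (T1), (T2), (T3): it IS a topology on X.


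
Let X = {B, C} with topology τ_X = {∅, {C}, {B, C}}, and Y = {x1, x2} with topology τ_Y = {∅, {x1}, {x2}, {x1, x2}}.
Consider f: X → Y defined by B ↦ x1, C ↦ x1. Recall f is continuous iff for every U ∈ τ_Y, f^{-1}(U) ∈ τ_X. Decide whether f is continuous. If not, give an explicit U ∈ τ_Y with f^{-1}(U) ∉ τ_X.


f IS continuous.

Compute f^{-1}(U) for each U ∈ τ_Y:
  U = ∅: f^{-1}(U) = ∅ ∈ τ_X ✓.
  U = {x1}: f^{-1}(U) = {B, C} ∈ τ_X ✓.
  U = {x2}: f^{-1}(U) = ∅ ∈ τ_X ✓.
  U = {x1, x2}: f^{-1}(U) = {B, C} ∈ τ_X ✓.
Every preimage lies in τ_X, so f IS continuous.


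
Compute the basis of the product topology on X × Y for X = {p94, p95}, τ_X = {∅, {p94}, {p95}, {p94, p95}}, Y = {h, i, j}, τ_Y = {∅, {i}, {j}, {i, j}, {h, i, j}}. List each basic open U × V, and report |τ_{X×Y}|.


Basis B = {∅ × ∅, {p94} × {i}, {p94} × {j}, {p95} × {i}, {p95} × {j}, {p94} × {i, j}, {p94, p95} × {i}, {p94, p95} × {j}, {p95} × {i, j}, {p94} × {h, i, j}, {p95} × {h, i, j}, {p94, p95} × {i, j}, {p94, p95} × {h, i, j}}; |τ_{X×Y}| = 25.

Enumerate products U × V with U ∈ τ_X, V ∈ τ_Y (deduplicated):
  ∅ × ∅ = {} (∅)
  {p94} × {i} = {(p94,i)}
  {p94} × {j} = {(p94,j)}
  {p95} × {i} = {(p95,i)}
  {p95} × {j} = {(p95,j)}
  {p94} × {i, j} = {(p94,i), (p94,j)}
  {p94, p95} × {i} = {(p94,i), (p95,i)}
  {p94, p95} × {j} = {(p94,j), (p95,j)}
  {p95} × {i, j} = {(p95,i), (p95,j)}
  {p94} × {h, i, j} = {(p94,h), (p94,i), (p94,j)}
  {p95} × {h, i, j} = {(p95,h), (p95,i), (p95,j)}
  {p94, p95} × {i, j} = {(p94,i), (p94,j), (p95,i), (p95,j)}
  {p94, p95} × {h, i, j} = {(p94,h), (p94,i), (p94,j), (p95,h), (p95,i), (p95,j)}
These 13 distinct sets form the basis B.
Close under arbitrary unions to get τ_{X×Y}; counting gives |τ_{X×Y}| = 25.


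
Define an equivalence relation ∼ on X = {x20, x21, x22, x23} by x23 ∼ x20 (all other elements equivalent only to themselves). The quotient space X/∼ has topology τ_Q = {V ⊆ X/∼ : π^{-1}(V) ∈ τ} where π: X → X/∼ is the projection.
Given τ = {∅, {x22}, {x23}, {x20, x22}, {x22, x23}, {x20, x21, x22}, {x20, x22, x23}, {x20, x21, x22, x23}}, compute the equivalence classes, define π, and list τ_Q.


X/∼ = {[x20=x23], [x21], [x22]}; |τ_Q| = 4.

Equivalence classes: [x20=x23], [x21], [x22].
Quotient map π: X → X/∼ sends x20 ↦ [x20=x23], x21 ↦ [x21], x22 ↦ [x22], x23 ↦ [x20=x23].
For each subset V ⊆ X/∼, compute π^{-1}(V) ⊆ X and check whether π^{-1}(V) ∈ τ. V is open in τ_Q iff π^{-1}(V) ∈ τ.
  V = {}: π^{-1}(V) = ∅ ∈ τ ✓.
  V = {[x20=x23]}: π^{-1}(V) = {x20, x23} ∉ τ ✗.
  V = {[x21]}: π^{-1}(V) = {x21} ∉ τ ✗.
  V = {[x20=x23], [x21]}: π^{-1}(V) = {x20, x21, x23} ∉ τ ✗.
  V = {[x22]}: π^{-1}(V) = {x22} ∈ τ ✓.
  V = {[x20=x23], [x22]}: π^{-1}(V) = {x20, x22, x23} ∈ τ ✓.
  V = {[x21], [x22]}: π^{-1}(V) = {x21, x22} ∉ τ ✗.
  V = {[x20=x23], [x21], [x22]}: π^{-1}(V) = {x20, x21, x22, x23} ∈ τ ✓.
Open sets in the quotient: τ_Q = {{}, {[x22]}, {[x20=x23], [x22]}, {[x20=x23], [x21], [x22]}} (4 elements).


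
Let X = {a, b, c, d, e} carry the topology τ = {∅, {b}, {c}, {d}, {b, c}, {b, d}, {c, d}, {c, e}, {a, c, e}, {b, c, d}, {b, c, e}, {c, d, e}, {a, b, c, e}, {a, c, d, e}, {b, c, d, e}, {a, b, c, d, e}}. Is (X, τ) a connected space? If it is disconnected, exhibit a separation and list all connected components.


(X, τ) is disconnected; components = [{b}, {d}, {a, c, e}].

Find clopen sets (U ∈ τ with X ∖ U ∈ τ):
  U = ∅, X ∖ U = {a, b, c, d, e} — both open, so U is clopen.
  U = {b}, X ∖ U = {a, c, d, e} — both open, so U is clopen.
  U = {d}, X ∖ U = {a, b, c, e} — both open, so U is clopen.
  U = {b, d}, X ∖ U = {a, c, e} — both open, so U is clopen.
  U = {a, c, e}, X ∖ U = {b, d} — both open, so U is clopen.
  U = {a, b, c, e}, X ∖ U = {d} — both open, so U is clopen.
  U = {a, c, d, e}, X ∖ U = {b} — both open, so U is clopen.
  U = {a, b, c, d, e}, X ∖ U = ∅ — both open, so U is clopen.
Nontrivial clopen(s) exist: e.g. {a, b, c, e}. So (X, τ) is disconnected.
Compute connected components by grouping points that agree on all clopens:
  component: {b}
  component: {d}
  component: {a, c, e}


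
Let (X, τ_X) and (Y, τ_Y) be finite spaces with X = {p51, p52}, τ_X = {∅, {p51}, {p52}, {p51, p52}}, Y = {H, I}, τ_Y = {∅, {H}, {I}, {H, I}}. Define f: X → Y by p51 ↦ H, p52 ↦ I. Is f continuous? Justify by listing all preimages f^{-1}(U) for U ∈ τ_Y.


f IS continuous.

Compute f^{-1}(U) for each U ∈ τ_Y:
  U = ∅: f^{-1}(U) = ∅ ∈ τ_X ✓.
  U = {H}: f^{-1}(U) = {p51} ∈ τ_X ✓.
  U = {I}: f^{-1}(U) = {p52} ∈ τ_X ✓.
  U = {H, I}: f^{-1}(U) = {p51, p52} ∈ τ_X ✓.
Every preimage lies in τ_X, so f IS continuous.


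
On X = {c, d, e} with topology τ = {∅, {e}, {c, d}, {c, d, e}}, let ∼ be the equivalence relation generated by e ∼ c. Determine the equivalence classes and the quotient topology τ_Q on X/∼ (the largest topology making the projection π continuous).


X/∼ = {[c=e], [d]}; |τ_Q| = 2.

Equivalence classes: [c=e], [d].
Quotient map π: X → X/∼ sends c ↦ [c=e], d ↦ [d], e ↦ [c=e].
For each subset V ⊆ X/∼, compute π^{-1}(V) ⊆ X and check whether π^{-1}(V) ∈ τ. V is open in τ_Q iff π^{-1}(V) ∈ τ.
  V = {}: π^{-1}(V) = ∅ ∈ τ ✓.
  V = {[c=e]}: π^{-1}(V) = {c, e} ∉ τ ✗.
  V = {[d]}: π^{-1}(V) = {d} ∉ τ ✗.
  V = {[c=e], [d]}: π^{-1}(V) = {c, d, e} ∈ τ ✓.
Open sets in the quotient: τ_Q = {{}, {[c=e], [d]}} (2 elements).


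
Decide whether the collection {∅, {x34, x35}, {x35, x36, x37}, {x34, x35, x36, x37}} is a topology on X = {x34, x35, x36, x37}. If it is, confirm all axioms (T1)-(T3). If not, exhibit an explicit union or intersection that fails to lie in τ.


τ is NOT a topology on X.

Axiom (T1): ∅ ∈ τ? Yes; X ∈ τ? Yes.
Axiom (T2/T3): check pairwise unions and intersections of members of τ.
Counterexample for (T3): {x34, x35} ∩ {x35, x36, x37} = {x35} ∉ τ. Therefore τ is NOT a topology.


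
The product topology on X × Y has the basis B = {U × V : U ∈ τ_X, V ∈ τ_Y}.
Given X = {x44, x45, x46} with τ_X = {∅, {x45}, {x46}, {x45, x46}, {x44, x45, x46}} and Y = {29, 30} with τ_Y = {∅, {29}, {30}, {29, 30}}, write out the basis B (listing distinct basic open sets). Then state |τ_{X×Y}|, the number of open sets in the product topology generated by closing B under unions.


Basis B = {∅ × ∅, {x45} × {29}, {x45} × {30}, {x46} × {29}, {x46} × {30}, {x45} × {29, 30}, {x45, x46} × {29}, {x45, x46} × {30}, {x46} × {29, 30}, {x44, x45, x46} × {29}, {x44, x45, x46} × {30}, {x45, x46} × {29, 30}, {x44, x45, x46} × {29, 30}}; |τ_{X×Y}| = 25.

Enumerate products U × V with U ∈ τ_X, V ∈ τ_Y (deduplicated):
  ∅ × ∅ = {} (∅)
  {x45} × {29} = {(x45,29)}
  {x45} × {30} = {(x45,30)}
  {x46} × {29} = {(x46,29)}
  {x46} × {30} = {(x46,30)}
  {x45} × {29, 30} = {(x45,29), (x45,30)}
  {x45, x46} × {29} = {(x45,29), (x46,29)}
  {x45, x46} × {30} = {(x45,30), (x46,30)}
  {x46} × {29, 30} = {(x46,29), (x46,30)}
  {x44, x45, x46} × {29} = {(x44,29), (x45,29), (x46,29)}
  {x44, x45, x46} × {30} = {(x44,30), (x45,30), (x46,30)}
  {x45, x46} × {29, 30} = {(x45,29), (x45,30), (x46,29), (x46,30)}
  {x44, x45, x46} × {29, 30} = {(x44,29), (x44,30), (x45,29), (x45,30), (x46,29), (x46,30)}
These 13 distinct sets form the basis B.
Close under arbitrary unions to get τ_{X×Y}; counting gives |τ_{X×Y}| = 25.


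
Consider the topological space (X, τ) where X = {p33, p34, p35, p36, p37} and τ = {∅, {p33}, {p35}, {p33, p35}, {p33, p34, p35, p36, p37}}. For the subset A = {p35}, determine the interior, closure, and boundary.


int(A) = {p35}, cl(A) = {p34, p35, p36, p37}, ∂A = {p34, p36, p37}.

Closed sets in (X, τ) are complements of opens:
  closed(X, τ) = {∅, {p34, p36, p37}, {p33, p34, p36, p37}, {p34, p35, p36, p37}, {p33, p34, p35, p36, p37}}.
int(A) = ⋃ {U ∈ τ : U ⊆ A}. Opens contained in A: ∅, {p35}.
Taking the union of these: int(A) = {p35}.
cl(A) = ⋂ {C closed : A ⊆ C}. Closed sets containing A: {p34, p35, p36, p37}, {p33, p34, p35, p36, p37}.
Intersecting these: cl(A) = {p34, p35, p36, p37}.
∂A = cl(A) ∖ int(A) = {p34, p35, p36, p37} ∖ {p35} = {p34, p36, p37}.


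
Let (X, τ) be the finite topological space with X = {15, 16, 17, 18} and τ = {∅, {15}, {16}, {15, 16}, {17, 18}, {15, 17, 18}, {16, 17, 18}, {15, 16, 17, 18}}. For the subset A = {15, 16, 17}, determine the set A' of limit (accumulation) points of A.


A' = {18}

For each x ∈ X, list the open sets U ∈ τ with x ∈ U, then check whether U ∩ (A ∖ {x}) ≠ ∅ for every such U.
  x = 15: open {15} ∋ x has {15} ∩ (A ∖ {15}) = ∅, so x is NOT a limit point.
  x = 16: open {16} ∋ x has {16} ∩ (A ∖ {16}) = ∅, so x is NOT a limit point.
  x = 17: open {17, 18} ∋ x has {17, 18} ∩ (A ∖ {17}) = ∅, so x is NOT a limit point.
  x = 18: opens ∋ x are {17, 18}, {15, 17, 18}, {16, 17, 18}, {15, 16, 17, 18}; each meets A ∖ {18}, so x IS a limit point.
Collecting: A' = {18}.


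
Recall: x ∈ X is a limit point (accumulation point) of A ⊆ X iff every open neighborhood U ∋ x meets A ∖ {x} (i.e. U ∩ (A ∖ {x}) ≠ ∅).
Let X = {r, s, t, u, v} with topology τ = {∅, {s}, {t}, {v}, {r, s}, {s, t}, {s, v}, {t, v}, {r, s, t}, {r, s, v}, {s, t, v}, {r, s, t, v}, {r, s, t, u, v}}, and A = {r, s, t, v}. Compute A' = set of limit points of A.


A' = {r, u}

For each x ∈ X, list the open sets U ∈ τ with x ∈ U, then check whether U ∩ (A ∖ {x}) ≠ ∅ for every such U.
  x = r: opens ∋ x are {r, s}, {r, s, t}, {r, s, v}, {r, s, t, v}, {r, s, t, u, v}; each meets A ∖ {r}, so x IS a limit point.
  x = s: open {s} ∋ x has {s} ∩ (A ∖ {s}) = ∅, so x is NOT a limit point.
  x = t: open {t} ∋ x has {t} ∩ (A ∖ {t}) = ∅, so x is NOT a limit point.
  x = u: opens ∋ x are {r, s, t, u, v}; each meets A ∖ {u}, so x IS a limit point.
  x = v: open {v} ∋ x has {v} ∩ (A ∖ {v}) = ∅, so x is NOT a limit point.
Collecting: A' = {r, u}.


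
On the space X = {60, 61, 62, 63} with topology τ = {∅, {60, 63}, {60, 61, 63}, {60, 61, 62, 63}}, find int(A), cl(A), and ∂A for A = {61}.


int(A) = ∅, cl(A) = {61, 62}, ∂A = {61, 62}.

Closed sets in (X, τ) are complements of opens:
  closed(X, τ) = {∅, {62}, {61, 62}, {60, 61, 62, 63}}.
int(A) = ⋃ {U ∈ τ : U ⊆ A}. Opens contained in A: ∅.
Taking the union of these: int(A) = ∅.
cl(A) = ⋂ {C closed : A ⊆ C}. Closed sets containing A: {61, 62}, {60, 61, 62, 63}.
Intersecting these: cl(A) = {61, 62}.
∂A = cl(A) ∖ int(A) = {61, 62} ∖ ∅ = {61, 62}.


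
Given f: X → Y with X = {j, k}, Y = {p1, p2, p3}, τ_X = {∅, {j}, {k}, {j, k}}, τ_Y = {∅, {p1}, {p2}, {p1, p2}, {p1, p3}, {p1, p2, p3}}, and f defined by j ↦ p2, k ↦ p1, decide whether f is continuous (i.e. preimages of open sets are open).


f IS continuous.

Compute f^{-1}(U) for each U ∈ τ_Y:
  U = ∅: f^{-1}(U) = ∅ ∈ τ_X ✓.
  U = {p1}: f^{-1}(U) = {k} ∈ τ_X ✓.
  U = {p2}: f^{-1}(U) = {j} ∈ τ_X ✓.
  U = {p1, p2}: f^{-1}(U) = {j, k} ∈ τ_X ✓.
  U = {p1, p3}: f^{-1}(U) = {k} ∈ τ_X ✓.
  U = {p1, p2, p3}: f^{-1}(U) = {j, k} ∈ τ_X ✓.
Every preimage lies in τ_X, so f IS continuous.
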